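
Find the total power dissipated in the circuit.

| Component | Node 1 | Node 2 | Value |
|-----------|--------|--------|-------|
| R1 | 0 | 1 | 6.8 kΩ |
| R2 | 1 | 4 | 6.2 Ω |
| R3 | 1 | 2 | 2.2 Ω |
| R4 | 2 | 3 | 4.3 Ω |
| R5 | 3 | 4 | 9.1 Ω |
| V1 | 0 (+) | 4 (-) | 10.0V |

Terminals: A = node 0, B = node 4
Nodal analysis, taking node 4 as the 0 V reference.
Source V1 fixes V_0 = 10 V.
KCL at each unknown node (sum of currents leaving = 0; resistances in Ω):
  Node 1: (V_1 - 10)/6800 + (V_1 - 0)/6.2 + (V_1 - V_2)/2.2 = 0
  Node 2: (V_2 - V_1)/2.2 + (V_2 - V_3)/4.3 = 0
  Node 3: (V_3 - V_2)/4.3 + (V_3 - 0)/9.1 = 0
Collecting terms (coefficients in siemens):
  0.616·V_1 - 0.4545·V_2 = 0.001471
  0.6871·V_2 - 0.4545·V_1 - 0.2326·V_3 = 0
  0.3424·V_3 - 0.2326·V_2 = 0
Solving these 3 simultaneous equations (Gaussian elimination) gives:
  V_1 = 0.00652 V, V_2 = 0.005601 V, V_3 = 0.003804 V
Power in each resistor, P = (ΔV)²/R:
  P_R1 = (10 - 0.00652)²/6800 = 0.01469 W
  P_R2 = (0.00652 - 0)²/6.2 = 0.000006857 W
  P_R3 = (0.00652 - 0.005601)²/2.2 = 0.0000003843 W
  P_R4 = (0.005601 - 0.003804)²/4.3 = 0.0000007512 W
  P_R5 = (0.003804 - 0)²/9.1 = 0.00000159 W
P_total = P_R1 + P_R2 + P_R3 + P_R4 + P_R5 = 0.0147 W

Final answer: 0.0147 W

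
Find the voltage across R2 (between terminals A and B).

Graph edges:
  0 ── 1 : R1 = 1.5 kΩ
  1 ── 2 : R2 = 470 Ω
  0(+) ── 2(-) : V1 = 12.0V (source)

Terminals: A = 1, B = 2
R1 and R2 are in series across V1 (node 0 → node 1 → node 2), and the output A–B is taken across R2, so this is a voltage divider.
Series current: I = V1/(R1 + R2) = 12/(1500 + 470) = 12/1970 = 0.006091 A
V_R2 = I × R2 = V1 × R2/(R1 + R2) = 12 × 470/1970 = 2.863 V

Final answer: 2.863 V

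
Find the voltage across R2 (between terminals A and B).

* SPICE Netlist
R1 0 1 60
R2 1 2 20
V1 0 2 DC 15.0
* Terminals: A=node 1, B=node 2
R1 and R2 are in series across V1 (node 0 → node 1 → node 2), and the output A–B is taken across R2, so this is a voltage divider.
Series current: I = V1/(R1 + R2) = 15/(60 + 20) = 15/80 = 0.1875 A
V_R2 = I × R2 = V1 × R2/(R1 + R2) = 15 × 20/80 = 3.75 V

Final answer: 3.75 V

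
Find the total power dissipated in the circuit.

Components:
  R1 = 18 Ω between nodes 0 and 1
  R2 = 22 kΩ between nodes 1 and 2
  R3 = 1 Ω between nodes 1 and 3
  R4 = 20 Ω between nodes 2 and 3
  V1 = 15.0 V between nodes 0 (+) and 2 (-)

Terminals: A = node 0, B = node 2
Nodal analysis, taking node 2 as the 0 V reference.
Source V1 fixes V_0 = 15 V.
KCL at each unknown node (sum of currents leaving = 0; resistances in Ω):
  Node 1: (V_1 - 15)/18 + (V_1 - 0)/22000 + (V_1 - V_3)/1 = 0
  Node 3: (V_3 - V_1)/1 + (V_3 - 0)/20 = 0
Collecting terms (coefficients in siemens):
  1.056·V_1 - 1·V_3 = 0.8333
  1.05·V_3 - 1·V_1 = 0
Determinant D = (1.056)(1.05) - (-1)(-1) = 0.1084
V_1 = [(0.8333)(1.05) - (-1)(0)]/D = 8.073 V
V_3 = [(1.056)(0) - (0.8333)(-1)]/D = 7.689 V
Power in each resistor, P = (ΔV)²/R:
  P_R1 = (15 - 8.073)²/18 = 2.665 W
  P_R2 = (8.073 - 0)²/22000 = 0.002963 W
  P_R3 = (8.073 - 7.689)²/1 = 0.1478 W
  P_R4 = (0 - 7.689)²/20 = 2.956 W
P_total = P_R1 + P_R2 + P_R3 + P_R4 = 5.772 W

Final answer: 5.772 W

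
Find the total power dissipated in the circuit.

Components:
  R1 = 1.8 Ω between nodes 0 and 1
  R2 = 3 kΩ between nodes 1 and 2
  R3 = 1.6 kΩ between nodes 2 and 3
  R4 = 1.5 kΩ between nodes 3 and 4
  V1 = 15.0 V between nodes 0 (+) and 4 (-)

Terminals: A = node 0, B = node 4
Nodal analysis, taking node 4 as the 0 V reference.
Source V1 fixes V_0 = 15 V.
KCL at each unknown node (sum of currents leaving = 0; resistances in Ω):
  Node 1: (V_1 - 15)/1.8 + (V_1 - V_2)/3000 = 0
  Node 2: (V_2 - V_1)/3000 + (V_2 - V_3)/1600 = 0
  Node 3: (V_3 - V_2)/1600 + (V_3 - 0)/1500 = 0
Collecting terms (coefficients in siemens):
  0.5559·V_1 - 0.0003333·V_2 = 8.333
  0.0009583·V_2 - 0.0003333·V_1 - 0.000625·V_3 = 0
  0.001292·V_3 - 0.000625·V_2 = 0
Solving these 3 simultaneous equations (Gaussian elimination) gives:
  V_1 = 15 V, V_2 = 7.621 V, V_3 = 3.687 V
Power in each resistor, P = (ΔV)²/R:
  P_R1 = (15 - 15)²/1.8 = 0.00001088 W
  P_R2 = (15 - 7.621)²/3000 = 0.01813 W
  P_R3 = (7.621 - 3.687)²/1600 = 0.009669 W
  P_R4 = (3.687 - 0)²/1500 = 0.009065 W
P_total = P_R1 + P_R2 + P_R3 + P_R4 = 0.03687 W

Final answer: 0.03687 W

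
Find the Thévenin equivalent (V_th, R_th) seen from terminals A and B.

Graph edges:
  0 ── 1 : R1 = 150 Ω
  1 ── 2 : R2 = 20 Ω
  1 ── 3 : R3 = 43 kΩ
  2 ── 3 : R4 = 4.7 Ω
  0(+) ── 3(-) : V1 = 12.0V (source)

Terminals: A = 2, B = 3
Step 1 — V_th is the open-circuit voltage V_A - V_B (nothing connected across the terminals).
Nodal analysis, taking node 3 as the 0 V reference.
Source V1 fixes V_0 = 12 V.
KCL at each unknown node (sum of currents leaving = 0; resistances in Ω):
  Node 1: (V_1 - 12)/150 + (V_1 - V_2)/20 + (V_1 - 0)/43000 = 0
  Node 2: (V_2 - V_1)/20 + (V_2 - 0)/4.7 = 0
Collecting terms (coefficients in siemens):
  0.05669·V_1 - 0.05·V_2 = 0.08
  0.2628·V_2 - 0.05·V_1 = 0
Determinant D = (0.05669)(0.2628) - (-0.05)(-0.05) = 0.0124
V_1 = [(0.08)(0.2628) - (-0.05)(0)]/D = 1.696 V
V_2 = [(0.05669)(0) - (0.08)(-0.05)]/D = 0.3227 V
V_th = V_2 - V_3 = 0.3227 - 0 = 0.3227 V
Step 2 — R_th: zero the source — replace V1 by a short circuit (node 3 merges into node 0) — and find the resistance seen between A (node 2) and B (node 0).
Reduce the network between node 2 (A) and node 0 (B) by series/parallel combination:
  Rp1 = R1 ‖ R3 (parallel, both between nodes 0 and 1) = 1/(1/150 + 1/43000) = 149.5 Ω
  Rs1 = R2 + Rp1 (series, joined only at node 1) = 20 + 149.5 = 169.5 Ω
  Rp2 = R4 ‖ Rs1 (parallel, both between nodes 0 and 2) = 1/(1/4.7 + 1/169.5) = 4.573 Ω
R_th = 4.573 Ω

Final answer: V_th = 0.3227 V, R_th = 4.573 Ω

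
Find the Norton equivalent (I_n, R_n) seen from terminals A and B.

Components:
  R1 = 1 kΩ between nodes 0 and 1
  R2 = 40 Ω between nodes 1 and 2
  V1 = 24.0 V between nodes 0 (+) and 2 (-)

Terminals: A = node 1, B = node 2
Find the Thévenin equivalent first; then I_n = V_th/R_th and R_n = R_th.
Step 1 — V_th is the open-circuit voltage V_A - V_B (nothing connected across the terminals).
Nodal analysis, taking node 2 as the 0 V reference.
Source V1 fixes V_0 = 24 V.
KCL at each unknown node (sum of currents leaving = 0; resistances in Ω):
  Node 1: (V_1 - 24)/1000 + (V_1 - 0)/40 = 0
Collecting terms: 0.026 × V_1 = 0.024  =>  V_1 = 0.9231 V
V_th = V_1 - V_2 = 0.9231 - 0 = 0.9231 V
Step 2 — R_th: zero the source — replace V1 by a short circuit (node 2 merges into node 0) — and find the resistance seen between A (node 1) and B (node 0).
Reduce the network between node 1 (A) and node 0 (B) by series/parallel combination:
  Rp1 = R1 ‖ R2 (parallel, both between nodes 0 and 1) = 1/(1/1000 + 1/40) = 38.46 Ω
R_th = 38.46 Ω
I_n = V_th/R_th = 0.9231/38.46 = 0.024 A, and R_n = R_th = 38.46 Ω

Final answer: I_n = 0.024 A, R_n = 38.46 Ω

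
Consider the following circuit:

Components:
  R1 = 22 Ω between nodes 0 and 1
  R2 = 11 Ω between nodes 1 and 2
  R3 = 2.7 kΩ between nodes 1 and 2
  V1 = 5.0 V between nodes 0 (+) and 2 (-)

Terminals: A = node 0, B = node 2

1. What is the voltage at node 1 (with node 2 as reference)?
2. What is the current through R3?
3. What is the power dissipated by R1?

Nodal analysis, taking node 2 as the 0 V reference.
Source V1 fixes V_0 = 5 V.
KCL at each unknown node (sum of currents leaving = 0; resistances in Ω):
  Node 1: (V_1 - 5)/22 + (V_1 - 0)/11 + (V_1 - 0)/2700 = 0
Collecting terms: 0.1367 × V_1 = 0.2273  =>  V_1 = 1.662 V
Part 1:
  Read off the nodal solution: V_1 = 1.662 V
Part 2:
  I_R3 = (V_1 - V_2)/R3 = (1.662 - 0)/2700 = 0.0006156 A
  Magnitude: I_R3 = 0.0006156 A
Part 3:
  I_R1 = (V_0 - V_1)/R1 = (5 - 1.662)/22 = 0.1517 A
  P_R1 = I_R1² × R1 = (0.1517)² × 22 = 0.5064 W

Final answers:
1. V_1 = 1.662 V
2. I_R3 = 0.0006156 A
3. P_R1 = 0.5064 W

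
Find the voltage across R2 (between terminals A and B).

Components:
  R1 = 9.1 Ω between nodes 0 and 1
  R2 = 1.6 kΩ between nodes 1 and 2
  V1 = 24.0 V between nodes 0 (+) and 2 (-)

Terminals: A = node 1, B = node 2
R1 and R2 are in series across V1 (node 0 → node 1 → node 2), and the output A–B is taken across R2, so this is a voltage divider.
Series current: I = V1/(R1 + R2) = 24/(9.1 + 1600) = 24/1609 = 0.01492 A
V_R2 = I × R2 = V1 × R2/(R1 + R2) = 24 × 1600/1609 = 23.86 V

Final answer: 23.86 V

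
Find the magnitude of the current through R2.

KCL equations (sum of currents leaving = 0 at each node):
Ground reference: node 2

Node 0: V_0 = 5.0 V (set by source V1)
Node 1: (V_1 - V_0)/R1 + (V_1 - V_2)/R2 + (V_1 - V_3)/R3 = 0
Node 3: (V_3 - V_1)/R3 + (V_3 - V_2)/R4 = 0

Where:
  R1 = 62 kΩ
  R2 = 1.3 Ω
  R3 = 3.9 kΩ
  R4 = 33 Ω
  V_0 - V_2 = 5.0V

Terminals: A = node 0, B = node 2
Nodal analysis, taking node 2 as the 0 V reference.
Source V1 fixes V_0 = 5 V.
KCL at each unknown node (sum of currents leaving = 0; resistances in Ω):
  Node 1: (V_1 - 5)/62000 + (V_1 - 0)/1.3 + (V_1 - V_3)/3900 = 0
  Node 3: (V_3 - V_1)/3900 + (V_3 - 0)/33 = 0
Collecting terms (coefficients in siemens):
  0.7695·V_1 - 0.0002564·V_3 = 0.00008065
  0.03056·V_3 - 0.0002564·V_1 = 0
Determinant D = (0.7695)(0.03056) - (-0.0002564)(-0.0002564) = 0.02352
V_1 = [(0.00008065)(0.03056) - (-0.0002564)(0)]/D = 0.0001048 V
V_3 = [(0.7695)(0) - (0.00008065)(-0.0002564)]/D = 0.0000008793 V
I_R2 = (V_1 - V_2)/R2 = (0.0001048 - 0)/1.3 = 0.00008062 A
|I_R2| = 0.00008062 A

Final answer: |I_R2| = 8.062e-05 A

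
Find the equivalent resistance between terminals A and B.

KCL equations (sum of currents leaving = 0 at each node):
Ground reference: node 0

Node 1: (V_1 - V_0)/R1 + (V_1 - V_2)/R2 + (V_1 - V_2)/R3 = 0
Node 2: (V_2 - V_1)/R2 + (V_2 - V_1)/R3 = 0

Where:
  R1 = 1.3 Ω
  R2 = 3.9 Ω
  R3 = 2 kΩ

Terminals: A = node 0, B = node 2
Reduce the network between node 0 (A) and node 2 (B) by series/parallel combination:
  Rp1 = R2 ‖ R3 (parallel, both between nodes 1 and 2) = 1/(1/3.9 + 1/2000) = 3.892 Ω
  Rs1 = R1 + Rp1 (series, joined only at node 1) = 1.3 + 3.892 = 5.192 Ω
R_eq = 5.192 Ω

Final answer: 5.192 Ω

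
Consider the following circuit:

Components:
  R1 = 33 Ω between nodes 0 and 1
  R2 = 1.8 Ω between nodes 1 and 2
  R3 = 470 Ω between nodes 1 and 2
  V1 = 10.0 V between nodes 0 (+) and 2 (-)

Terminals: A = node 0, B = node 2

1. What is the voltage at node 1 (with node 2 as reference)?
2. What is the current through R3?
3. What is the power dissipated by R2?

Nodal analysis, taking node 2 as the 0 V reference.
Source V1 fixes V_0 = 10 V.
KCL at each unknown node (sum of currents leaving = 0; resistances in Ω):
  Node 1: (V_1 - 10)/33 + (V_1 - 0)/1.8 + (V_1 - 0)/470 = 0
Collecting terms: 0.588 × V_1 = 0.303  =>  V_1 = 0.5154 V
Part 1:
  Read off the nodal solution: V_1 = 0.5154 V
Part 2:
  I_R3 = (V_1 - V_2)/R3 = (0.5154 - 0)/470 = 0.001097 A
  Magnitude: I_R3 = 0.001097 A
Part 3:
  I_R2 = (V_1 - V_2)/R2 = (0.5154 - 0)/1.8 = 0.2863 A
  P_R2 = I_R2² × R2 = (0.2863)² × 1.8 = 0.1476 W

Final answers:
1. V_1 = 0.5154 V
2. I_R3 = 0.001097 A
3. P_R2 = 0.1476 W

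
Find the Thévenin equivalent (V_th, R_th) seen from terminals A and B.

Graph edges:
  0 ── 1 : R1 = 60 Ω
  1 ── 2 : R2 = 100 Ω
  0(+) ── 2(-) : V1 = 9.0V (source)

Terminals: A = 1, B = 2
Step 1 — V_th is the open-circuit voltage V_A - V_B (nothing connected across the terminals).
Nodal analysis, taking node 2 as the 0 V reference.
Source V1 fixes V_0 = 9 V.
KCL at each unknown node (sum of currents leaving = 0; resistances in Ω):
  Node 1: (V_1 - 9)/60 + (V_1 - 0)/100 = 0
Collecting terms: 0.02667 × V_1 = 0.15  =>  V_1 = 5.625 V
V_th = V_1 - V_2 = 5.625 - 0 = 5.625 V
Step 2 — R_th: zero the source — replace V1 by a short circuit (node 2 merges into node 0) — and find the resistance seen between A (node 1) and B (node 0).
Reduce the network between node 1 (A) and node 0 (B) by series/parallel combination:
  Rp1 = R1 ‖ R2 (parallel, both between nodes 0 and 1) = 1/(1/60 + 1/100) = 37.5 Ω
R_th = 37.5 Ω

Final answer: V_th = 5.625 V, R_th = 37.5 Ω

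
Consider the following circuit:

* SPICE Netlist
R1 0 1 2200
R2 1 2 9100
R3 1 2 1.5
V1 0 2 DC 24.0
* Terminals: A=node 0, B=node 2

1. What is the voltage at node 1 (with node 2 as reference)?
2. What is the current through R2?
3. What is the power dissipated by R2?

Nodal analysis, taking node 2 as the 0 V reference.
Source V1 fixes V_0 = 24 V.
KCL at each unknown node (sum of currents leaving = 0; resistances in Ω):
  Node 1: (V_1 - 24)/2200 + (V_1 - 0)/9100 + (V_1 - 0)/1.5 = 0
Collecting terms: 0.6672 × V_1 = 0.01091  =>  V_1 = 0.01635 V
Part 1:
  Read off the nodal solution: V_1 = 0.01635 V
Part 2:
  I_R2 = (V_1 - V_2)/R2 = (0.01635 - 0)/9100 = 0.000001797 A
  Magnitude: I_R2 = 0.000001797 A
Part 3:
  I_R2 = (V_1 - V_2)/R2 = (0.01635 - 0)/9100 = 0.000001797 A
  P_R2 = I_R2² × R2 = (0.000001797)² × 9100 = 0.00000002938 W

Final answers:
1. V_1 = 0.01635 V
2. I_R2 = 1.797e-06 A
3. P_R2 = 2.938e-08 W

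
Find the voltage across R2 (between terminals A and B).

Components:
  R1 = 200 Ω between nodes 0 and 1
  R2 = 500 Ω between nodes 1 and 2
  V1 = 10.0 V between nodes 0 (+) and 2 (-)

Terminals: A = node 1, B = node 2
R1 and R2 are in series across V1 (node 0 → node 1 → node 2), and the output A–B is taken across R2, so this is a voltage divider.
Series current: I = V1/(R1 + R2) = 10/(200 + 500) = 10/700 = 0.01429 A
V_R2 = I × R2 = V1 × R2/(R1 + R2) = 10 × 500/700 = 7.143 V

Final answer: 7.143 V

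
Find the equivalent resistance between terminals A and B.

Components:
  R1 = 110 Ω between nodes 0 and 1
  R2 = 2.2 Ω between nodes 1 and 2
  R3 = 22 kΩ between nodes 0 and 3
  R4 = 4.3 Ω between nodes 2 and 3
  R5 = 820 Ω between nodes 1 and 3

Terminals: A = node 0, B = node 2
The network is not a plain series/parallel combination. Inject a 1 A test current into terminal A (node 0) and return it from terminal B (node 2); then R_eq = V_A / (1 A).
Nodal analysis, taking node 2 as the 0 V reference.
Current source I_test pushes 1 A into node 0 and draws it out of node 2.
KCL at each unknown node (sum of currents leaving = 0; resistances in Ω):
  Node 0: (V_0 - V_1)/110 + (V_0 - V_3)/22000 - 1 = 0
  Node 1: (V_1 - V_0)/110 + (V_1 - 0)/2.2 + (V_1 - V_3)/820 = 0
  Node 3: (V_3 - V_0)/22000 + (V_3 - V_1)/820 + (V_3 - 0)/4.3 = 0
Collecting terms (coefficients in siemens):
  0.009136·V_0 - 0.009091·V_1 - 0.00004545·V_3 = 1
  0.4649·V_1 - 0.009091·V_0 - 0.00122·V_3 = 0
  0.2338·V_3 - 0.00004545·V_0 - 0.00122·V_1 = 0
Solving these 3 simultaneous equations (Gaussian elimination) gives:
  V_0 = 111.6 V, V_1 = 2.183 V, V_3 = 0.03309 V
R_eq = V_0 / 1 A = 111.6 Ω

Final answer: 111.6 Ω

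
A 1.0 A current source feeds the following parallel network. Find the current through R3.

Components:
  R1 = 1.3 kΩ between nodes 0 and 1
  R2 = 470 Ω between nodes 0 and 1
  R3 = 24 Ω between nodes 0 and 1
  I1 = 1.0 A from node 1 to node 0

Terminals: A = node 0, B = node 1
All resistors sit directly between nodes 0 and 1, so they are in parallel and share one voltage V; the full source current 1 A splits among them.
1/R_par = 1/1300 + 1/470 + 1/24 = 0.04456 S  =>  R_par = 22.44 Ω
V = I × R_par = 1 × 22.44 = 22.44 V
I_R3 = V/R3 = 22.44/24 = 0.935 A

Final answer: 0.935 A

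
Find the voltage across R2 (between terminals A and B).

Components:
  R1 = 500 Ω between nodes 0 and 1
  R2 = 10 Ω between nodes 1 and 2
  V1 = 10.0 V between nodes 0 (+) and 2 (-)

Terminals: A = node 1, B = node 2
R1 and R2 are in series across V1 (node 0 → node 1 → node 2), and the output A–B is taken across R2, so this is a voltage divider.
Series current: I = V1/(R1 + R2) = 10/(500 + 10) = 10/510 = 0.01961 A
V_R2 = I × R2 = V1 × R2/(R1 + R2) = 10 × 10/510 = 0.1961 V

Final answer: 0.1961 V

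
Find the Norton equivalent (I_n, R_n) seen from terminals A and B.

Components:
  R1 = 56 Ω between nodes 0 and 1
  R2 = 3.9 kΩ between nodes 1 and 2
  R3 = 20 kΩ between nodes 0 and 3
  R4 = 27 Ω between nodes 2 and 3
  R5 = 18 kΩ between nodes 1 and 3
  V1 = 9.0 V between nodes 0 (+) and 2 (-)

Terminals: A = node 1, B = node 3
Find the Thévenin equivalent first; then I_n = V_th/R_th and R_n = R_th.
Step 1 — V_th is the open-circuit voltage V_A - V_B (nothing connected across the terminals).
Nodal analysis, taking node 2 as the 0 V reference.
Source V1 fixes V_0 = 9 V.
KCL at each unknown node (sum of currents leaving = 0; resistances in Ω):
  Node 1: (V_1 - 9)/56 + (V_1 - 0)/3900 + (V_1 - V_3)/18000 = 0
  Node 3: (V_3 - 9)/20000 + (V_3 - 0)/27 + (V_3 - V_1)/18000 = 0
Collecting terms (coefficients in siemens):
  0.01817·V_1 - 0.00005556·V_3 = 0.1607
  0.03714·V_3 - 0.00005556·V_1 = 0.00045
Determinant D = (0.01817)(0.03714) - (-0.00005556)(-0.00005556) = 0.0006748
V_1 = [(0.1607)(0.03714) - (-0.00005556)(0.00045)]/D = 8.846 V
V_3 = [(0.01817)(0.00045) - (0.1607)(-0.00005556)]/D = 0.02535 V
V_th = V_1 - V_3 = 8.846 - 0.02535 = 8.82 V
Step 2 — R_th: zero the source — replace V1 by a short circuit (node 2 merges into node 0) — and find the resistance seen between A (node 1) and B (node 3).
Reduce the network between node 1 (A) and node 3 (B) by series/parallel combination:
  Rp1 = R1 ‖ R2 (parallel, both between nodes 0 and 1) = 1/(1/56 + 1/3900) = 55.21 Ω
  Rp2 = R3 ‖ R4 (parallel, both between nodes 0 and 3) = 1/(1/20000 + 1/27) = 26.96 Ω
  Rs1 = Rp1 + Rp2 (series, joined only at node 0) = 55.21 + 26.96 = 82.17 Ω
  Rp3 = R5 ‖ Rs1 (parallel, both between nodes 1 and 3) = 1/(1/18000 + 1/82.17) = 81.8 Ω
R_th = 81.8 Ω
I_n = V_th/R_th = 8.82/81.8 = 0.1078 A, and R_n = R_th = 81.8 Ω

Final answer: I_n = 0.1078 A, R_n = 81.8 Ω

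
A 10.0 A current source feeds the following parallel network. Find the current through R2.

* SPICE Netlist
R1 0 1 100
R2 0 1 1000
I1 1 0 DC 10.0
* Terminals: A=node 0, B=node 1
All resistors sit directly between nodes 0 and 1, so they are in parallel and share one voltage V; the full source current 10 A splits among them.
1/R_par = 1/100 + 1/1000 = 0.011 S  =>  R_par = 90.91 Ω
V = I × R_par = 10 × 90.91 = 909.1 V
I_R2 = V/R2 = 909.1/1000 = 0.9091 A

Final answer: 0.9091 A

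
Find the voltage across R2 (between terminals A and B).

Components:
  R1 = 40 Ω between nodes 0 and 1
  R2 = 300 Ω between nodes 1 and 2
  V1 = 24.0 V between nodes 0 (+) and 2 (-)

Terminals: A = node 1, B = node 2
R1 and R2 are in series across V1 (node 0 → node 1 → node 2), and the output A–B is taken across R2, so this is a voltage divider.
Series current: I = V1/(R1 + R2) = 24/(40 + 300) = 24/340 = 0.07059 A
V_R2 = I × R2 = V1 × R2/(R1 + R2) = 24 × 300/340 = 21.18 V

Final answer: 21.18 V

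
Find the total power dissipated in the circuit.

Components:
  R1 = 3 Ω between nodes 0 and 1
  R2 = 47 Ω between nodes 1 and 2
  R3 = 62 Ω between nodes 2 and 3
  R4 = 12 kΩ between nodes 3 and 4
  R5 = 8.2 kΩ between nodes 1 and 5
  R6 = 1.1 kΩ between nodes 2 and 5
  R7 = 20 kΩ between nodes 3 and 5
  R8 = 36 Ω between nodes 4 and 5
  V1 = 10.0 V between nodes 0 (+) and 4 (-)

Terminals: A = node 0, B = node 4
Nodal analysis, taking node 4 as the 0 V reference.
Source V1 fixes V_0 = 10 V.
KCL at each unknown node (sum of currents leaving = 0; resistances in Ω):
  Node 1: (V_1 - 10)/3 + (V_1 - V_2)/47 + (V_1 - V_5)/8200 = 0
  Node 2: (V_2 - V_1)/47 + (V_2 - V_3)/62 + (V_2 - V_5)/1100 = 0
  Node 3: (V_3 - V_2)/62 + (V_3 - 0)/12000 + (V_3 - V_5)/20000 = 0
  Node 5: (V_5 - V_1)/8200 + (V_5 - V_2)/1100 + (V_5 - V_3)/20000 + (V_5 - 0)/36 = 0
Collecting terms (coefficients in siemens):
  0.3547·V_1 - 0.02128·V_2 - 0.000122·V_5 = 3.333
  0.03831·V_2 - 0.02128·V_1 - 0.01613·V_3 - 0.0009091·V_5 = 0
  0.01626·V_3 - 0.01613·V_2 - 0.00005·V_5 = 0
  0.02886·V_5 - 0.000122·V_1 - 0.0009091·V_2 - 0.00005·V_3 = 0
Solving these 4 simultaneous equations (Gaussian elimination) gives:
  V_1 = 9.968 V, V_2 = 9.518 V, V_3 = 9.441 V, V_5 = 0.3583 V
Power in each resistor, P = (ΔV)²/R:
  P_R1 = (10 - 9.968)²/3 = 0.000346 W
  P_R2 = (9.968 - 9.518)²/47 = 0.004303 W
  P_R3 = (9.518 - 9.441)²/62 = 0.00009547 W
  P_R4 = (9.441 - 0)²/12000 = 0.007428 W
  P_R5 = (9.968 - 0.3583)²/8200 = 0.01126 W
  P_R6 = (9.518 - 0.3583)²/1100 = 0.07627 W
  P_R7 = (9.441 - 0.3583)²/20000 = 0.004125 W
  P_R8 = (0 - 0.3583)²/36 = 0.003566 W
P_total = P_R1 + P_R2 + P_R3 + P_R4 + P_R5 + P_R6 + P_R7 + P_R8 = 0.1074 W

Final answer: 0.1074 W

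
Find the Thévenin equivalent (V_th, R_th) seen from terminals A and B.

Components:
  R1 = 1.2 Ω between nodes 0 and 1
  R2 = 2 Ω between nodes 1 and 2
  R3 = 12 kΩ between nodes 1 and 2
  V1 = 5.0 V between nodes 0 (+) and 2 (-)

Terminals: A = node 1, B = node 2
Step 1 — V_th is the open-circuit voltage V_A - V_B (nothing connected across the terminals).
Nodal analysis, taking node 2 as the 0 V reference.
Source V1 fixes V_0 = 5 V.
KCL at each unknown node (sum of currents leaving = 0; resistances in Ω):
  Node 1: (V_1 - 5)/1.2 + (V_1 - 0)/2 + (V_1 - 0)/12000 = 0
Collecting terms: 1.333 × V_1 = 4.167  =>  V_1 = 3.125 V
V_th = V_1 - V_2 = 3.125 - 0 = 3.125 V
Step 2 — R_th: zero the source — replace V1 by a short circuit (node 2 merges into node 0) — and find the resistance seen between A (node 1) and B (node 0).
Reduce the network between node 1 (A) and node 0 (B) by series/parallel combination:
  Rp1 = R1 ‖ R2 ‖ R3 (parallel, all between nodes 0 and 1) = 1/(1/1.2 + 1/2 + 1/12000) = 0.75 Ω
R_th = 0.75 Ω

Final answer: V_th = 3.125 V, R_th = 0.75 Ω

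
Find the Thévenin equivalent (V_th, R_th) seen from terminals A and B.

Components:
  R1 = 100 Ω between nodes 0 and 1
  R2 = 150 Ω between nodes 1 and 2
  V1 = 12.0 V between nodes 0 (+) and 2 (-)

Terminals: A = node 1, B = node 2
Step 1 — V_th is the open-circuit voltage V_A - V_B (nothing connected across the terminals).
Nodal analysis, taking node 2 as the 0 V reference.
Source V1 fixes V_0 = 12 V.
KCL at each unknown node (sum of currents leaving = 0; resistances in Ω):
  Node 1: (V_1 - 12)/100 + (V_1 - 0)/150 = 0
Collecting terms: 0.01667 × V_1 = 0.12  =>  V_1 = 7.2 V
V_th = V_1 - V_2 = 7.2 - 0 = 7.2 V
Step 2 — R_th: zero the source — replace V1 by a short circuit (node 2 merges into node 0) — and find the resistance seen between A (node 1) and B (node 0).
Reduce the network between node 1 (A) and node 0 (B) by series/parallel combination:
  Rp1 = R1 ‖ R2 (parallel, both between nodes 0 and 1) = 1/(1/100 + 1/150) = 60 Ω
R_th = 60 Ω

Final answer: V_th = 7.2 V, R_th = 60 Ω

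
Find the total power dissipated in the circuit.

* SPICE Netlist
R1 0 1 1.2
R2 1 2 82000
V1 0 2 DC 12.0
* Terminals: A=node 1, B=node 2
Nodal analysis, taking node 2 as the 0 V reference.
Source V1 fixes V_0 = 12 V.
KCL at each unknown node (sum of currents leaving = 0; resistances in Ω):
  Node 1: (V_1 - 12)/1.2 + (V_1 - 0)/82000 = 0
Collecting terms: 0.8333 × V_1 = 10  =>  V_1 = 12 V
Power in each resistor, P = (ΔV)²/R:
  P_R1 = (12 - 12)²/1.2 = 0.0000000257 W
  P_R2 = (12 - 0)²/82000 = 0.001756 W
P_total = P_R1 + P_R2 = 0.001756 W

Final answer: 0.001756 W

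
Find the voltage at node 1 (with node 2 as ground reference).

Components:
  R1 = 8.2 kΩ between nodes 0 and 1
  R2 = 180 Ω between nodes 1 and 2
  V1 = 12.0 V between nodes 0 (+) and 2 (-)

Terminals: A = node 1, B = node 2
Nodal analysis, taking node 2 as the 0 V reference.
Source V1 fixes V_0 = 12 V.
KCL at each unknown node (sum of currents leaving = 0; resistances in Ω):
  Node 1: (V_1 - 12)/8200 + (V_1 - 0)/180 = 0
Collecting terms: 0.005678 × V_1 = 0.001463  =>  V_1 = 0.2578 V
The requested potential is V_1 = 0.2578 V.

Final answer: V_1 = 0.2578 V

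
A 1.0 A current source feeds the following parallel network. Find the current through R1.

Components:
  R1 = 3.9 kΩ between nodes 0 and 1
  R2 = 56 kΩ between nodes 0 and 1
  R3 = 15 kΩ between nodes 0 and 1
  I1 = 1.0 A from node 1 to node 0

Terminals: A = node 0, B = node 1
All resistors sit directly between nodes 0 and 1, so they are in parallel and share one voltage V; the full source current 1 A splits among them.
1/R_par = 1/3900 + 1/56000 + 1/15000 = 0.0003409 S  =>  R_par = 2933 Ω
V = I × R_par = 1 × 2933 = 2933 V
I_R1 = V/R1 = 2933/3900 = 0.7521 A

Final answer: 0.7521 A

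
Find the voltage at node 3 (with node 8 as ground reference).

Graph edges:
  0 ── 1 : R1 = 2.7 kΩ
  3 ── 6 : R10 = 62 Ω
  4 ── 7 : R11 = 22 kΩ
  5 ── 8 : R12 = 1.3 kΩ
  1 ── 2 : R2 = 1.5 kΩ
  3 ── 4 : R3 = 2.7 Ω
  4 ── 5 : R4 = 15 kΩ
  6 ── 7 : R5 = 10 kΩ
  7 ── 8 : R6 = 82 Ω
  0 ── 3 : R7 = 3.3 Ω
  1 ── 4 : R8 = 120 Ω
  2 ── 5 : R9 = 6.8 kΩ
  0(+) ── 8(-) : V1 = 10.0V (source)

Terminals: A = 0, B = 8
Nodal analysis, taking node 8 as the 0 V reference.
Source V1 fixes V_0 = 10 V.
KCL at each unknown node (sum of currents leaving = 0; resistances in Ω):
  Node 1: (V_1 - 10)/2700 + (V_1 - V_2)/1500 + (V_1 - V_4)/120 = 0
  Node 2: (V_2 - V_1)/1500 + (V_2 - V_5)/6800 = 0
  Node 3: (V_3 - V_4)/2.7 + (V_3 - 10)/3.3 + (V_3 - V_6)/62 = 0
  Node 4: (V_4 - V_3)/2.7 + (V_4 - V_5)/15000 + (V_4 - V_1)/120 + (V_4 - V_7)/22000 = 0
  Node 5: (V_5 - V_4)/15000 + (V_5 - V_2)/6800 + (V_5 - 0)/1300 = 0
  Node 6: (V_6 - V_7)/10000 + (V_6 - V_3)/62 = 0
  Node 7: (V_7 - V_6)/10000 + (V_7 - 0)/82 + (V_7 - V_4)/22000 = 0
Collecting terms (coefficients in siemens):
  0.00937·V_1 - 0.0006667·V_2 - 0.008333·V_4 = 0.003704
  0.0008137·V_2 - 0.0006667·V_1 - 0.0001471·V_5 = 0
  0.6895·V_3 - 0.3704·V_4 - 0.01613·V_6 = 3.03
  0.3788·V_4 - 0.008333·V_1 - 0.3704·V_3 - 0.00006667·V_5 - 0.00004545·V_7 = 0
  0.000983·V_5 - 0.0001471·V_2 - 0.00006667·V_4 = 0
  0.01623·V_6 - 0.01613·V_3 - 0.0001·V_7 = 0
  0.01234·V_7 - 0.00004545·V_4 - 0.0001·V_6 = 0
Solving these 7 simultaneous equations (Gaussian elimination) gives:
  V_1 = 9.876 V, V_2 = 8.442 V, V_3 = 9.991 V, V_4 = 9.985 V
  V_5 = 1.94 V, V_6 = 9.93 V, V_7 = 0.1172 V
The requested potential is V_3 = 9.991 V.

Final answer: V_3 = 9.991 V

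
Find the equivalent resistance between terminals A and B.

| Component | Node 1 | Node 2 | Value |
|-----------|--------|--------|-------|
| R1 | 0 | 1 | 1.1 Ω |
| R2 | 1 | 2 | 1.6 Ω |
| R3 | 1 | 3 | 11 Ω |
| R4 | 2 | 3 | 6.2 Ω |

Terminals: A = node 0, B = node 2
Reduce the network between node 0 (A) and node 2 (B) by series/parallel combination:
  Rs1 = R3 + R4 (series, joined only at node 3) = 11 + 6.2 = 17.2 Ω
  Rp1 = R2 ‖ Rs1 (parallel, both between nodes 1 and 2) = 1/(1/1.6 + 1/17.2) = 1.464 Ω
  Rs2 = R1 + Rp1 (series, joined only at node 1) = 1.1 + 1.464 = 2.564 Ω
R_eq = 2.564 Ω

Final answer: 2.564 Ω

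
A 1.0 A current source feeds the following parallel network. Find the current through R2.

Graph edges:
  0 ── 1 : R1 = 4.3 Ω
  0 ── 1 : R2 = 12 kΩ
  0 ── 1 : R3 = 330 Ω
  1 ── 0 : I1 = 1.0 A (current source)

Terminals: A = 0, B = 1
All resistors sit directly between nodes 0 and 1, so they are in parallel and share one voltage V; the full source current 1 A splits among them.
1/R_par = 1/4.3 + 1/12000 + 1/330 = 0.2357 S  =>  R_par = 4.243 Ω
V = I × R_par = 1 × 4.243 = 4.243 V
I_R2 = V/R2 = 4.243/12000 = 0.0003536 A

Final answer: 0.0003536 A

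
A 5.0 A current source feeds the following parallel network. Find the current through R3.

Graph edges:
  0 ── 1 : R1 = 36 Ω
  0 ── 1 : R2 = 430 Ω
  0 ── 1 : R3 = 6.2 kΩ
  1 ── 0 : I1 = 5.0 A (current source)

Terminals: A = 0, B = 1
All resistors sit directly between nodes 0 and 1, so they are in parallel and share one voltage V; the full source current 5 A splits among them.
1/R_par = 1/36 + 1/430 + 1/6200 = 0.03026 S  =>  R_par = 33.04 Ω
V = I × R_par = 5 × 33.04 = 165.2 V
I_R3 = V/R3 = 165.2/6200 = 0.02665 A

Final answer: 0.02665 A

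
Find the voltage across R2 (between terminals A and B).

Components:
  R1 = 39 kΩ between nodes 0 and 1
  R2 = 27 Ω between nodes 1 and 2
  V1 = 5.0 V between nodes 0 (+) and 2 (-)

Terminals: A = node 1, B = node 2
R1 and R2 are in series across V1 (node 0 → node 1 → node 2), and the output A–B is taken across R2, so this is a voltage divider.
Series current: I = V1/(R1 + R2) = 5/(39000 + 27) = 5/39030 = 0.0001281 A
V_R2 = I × R2 = V1 × R2/(R1 + R2) = 5 × 27/39030 = 0.003459 V

Final answer: 0.003459 V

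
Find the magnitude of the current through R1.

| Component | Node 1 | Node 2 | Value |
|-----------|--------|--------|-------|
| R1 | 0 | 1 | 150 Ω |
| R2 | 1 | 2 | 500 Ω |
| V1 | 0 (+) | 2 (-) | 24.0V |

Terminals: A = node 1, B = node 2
Nodal analysis, taking node 2 as the 0 V reference.
Source V1 fixes V_0 = 24 V.
KCL at each unknown node (sum of currents leaving = 0; resistances in Ω):
  Node 1: (V_1 - 24)/150 + (V_1 - 0)/500 = 0
Collecting terms: 0.008667 × V_1 = 0.16  =>  V_1 = 18.46 V
I_R1 = (V_0 - V_1)/R1 = (24 - 18.46)/150 = 0.03692 A
|I_R1| = 0.03692 A

Final answer: |I_R1| = 0.03692 A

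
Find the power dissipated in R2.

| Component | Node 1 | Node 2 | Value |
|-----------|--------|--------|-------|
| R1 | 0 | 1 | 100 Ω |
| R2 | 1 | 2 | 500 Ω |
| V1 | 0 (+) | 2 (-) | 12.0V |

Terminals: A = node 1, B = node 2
Nodal analysis, taking node 2 as the 0 V reference.
Source V1 fixes V_0 = 12 V.
KCL at each unknown node (sum of currents leaving = 0; resistances in Ω):
  Node 1: (V_1 - 12)/100 + (V_1 - 0)/500 = 0
Collecting terms: 0.012 × V_1 = 0.12  =>  V_1 = 10 V
I_R2 = (V_1 - V_2)/R2 = (10 - 0)/500 = 0.02 A
P_R2 = I_R2² × R2 = (0.02)² × 500 = 0.2 W

Final answer: 0.2 W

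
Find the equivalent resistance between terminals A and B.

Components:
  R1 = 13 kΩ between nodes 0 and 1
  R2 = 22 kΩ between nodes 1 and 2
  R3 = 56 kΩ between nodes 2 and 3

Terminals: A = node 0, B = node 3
Reduce the network between node 0 (A) and node 3 (B) by series/parallel combination:
  Rs1 = R1 + R2 (series, joined only at node 1) = 13000 + 22000 = 35000 Ω
  Rs2 = R3 + Rs1 (series, joined only at node 2) = 56000 + 35000 = 91000 Ω
R_eq = 91 kΩ

Final answer: 91 kΩ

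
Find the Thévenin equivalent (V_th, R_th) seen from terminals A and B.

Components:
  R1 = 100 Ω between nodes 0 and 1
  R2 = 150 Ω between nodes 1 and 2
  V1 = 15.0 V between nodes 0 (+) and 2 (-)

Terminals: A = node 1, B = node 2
Step 1 — V_th is the open-circuit voltage V_A - V_B (nothing connected across the terminals).
Nodal analysis, taking node 2 as the 0 V reference.
Source V1 fixes V_0 = 15 V.
KCL at each unknown node (sum of currents leaving = 0; resistances in Ω):
  Node 1: (V_1 - 15)/100 + (V_1 - 0)/150 = 0
Collecting terms: 0.01667 × V_1 = 0.15  =>  V_1 = 9 V
V_th = V_1 - V_2 = 9 - 0 = 9 V
Step 2 — R_th: zero the source — replace V1 by a short circuit (node 2 merges into node 0) — and find the resistance seen between A (node 1) and B (node 0).
Reduce the network between node 1 (A) and node 0 (B) by series/parallel combination:
  Rp1 = R1 ‖ R2 (parallel, both between nodes 0 and 1) = 1/(1/100 + 1/150) = 60 Ω
R_th = 60 Ω

Final answer: V_th = 9 V, R_th = 60 Ω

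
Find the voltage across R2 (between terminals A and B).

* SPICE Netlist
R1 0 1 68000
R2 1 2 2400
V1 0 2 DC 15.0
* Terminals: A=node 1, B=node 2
R1 and R2 are in series across V1 (node 0 → node 1 → node 2), and the output A–B is taken across R2, so this is a voltage divider.
Series current: I = V1/(R1 + R2) = 15/(68000 + 2400) = 15/70400 = 0.0002131 A
V_R2 = I × R2 = V1 × R2/(R1 + R2) = 15 × 2400/70400 = 0.5114 V

Final answer: 0.5114 V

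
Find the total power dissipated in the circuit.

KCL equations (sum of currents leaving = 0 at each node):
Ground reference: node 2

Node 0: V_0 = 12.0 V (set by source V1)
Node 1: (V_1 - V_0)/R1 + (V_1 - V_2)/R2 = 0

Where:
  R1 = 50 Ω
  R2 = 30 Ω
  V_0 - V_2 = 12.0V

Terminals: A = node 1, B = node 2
Nodal analysis, taking node 2 as the 0 V reference.
Source V1 fixes V_0 = 12 V.
KCL at each unknown node (sum of currents leaving = 0; resistances in Ω):
  Node 1: (V_1 - 12)/50 + (V_1 - 0)/30 = 0
Collecting terms: 0.05333 × V_1 = 0.24  =>  V_1 = 4.5 V
Power in each resistor, P = (ΔV)²/R:
  P_R1 = (12 - 4.5)²/50 = 1.125 W
  P_R2 = (4.5 - 0)²/30 = 0.675 W
P_total = P_R1 + P_R2 = 1.8 W

Final answer: 1.8 W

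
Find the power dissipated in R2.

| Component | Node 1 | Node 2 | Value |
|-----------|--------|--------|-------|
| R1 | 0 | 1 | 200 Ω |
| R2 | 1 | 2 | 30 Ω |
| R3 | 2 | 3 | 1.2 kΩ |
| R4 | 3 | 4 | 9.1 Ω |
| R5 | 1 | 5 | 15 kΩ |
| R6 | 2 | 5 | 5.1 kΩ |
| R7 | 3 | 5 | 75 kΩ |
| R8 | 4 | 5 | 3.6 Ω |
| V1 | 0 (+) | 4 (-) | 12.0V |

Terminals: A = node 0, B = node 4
Nodal analysis, taking node 4 as the 0 V reference.
Source V1 fixes V_0 = 12 V.
KCL at each unknown node (sum of currents leaving = 0; resistances in Ω):
  Node 1: (V_1 - 12)/200 + (V_1 - V_2)/30 + (V_1 - V_5)/15000 = 0
  Node 2: (V_2 - V_1)/30 + (V_2 - V_3)/1200 + (V_2 - V_5)/5100 = 0
  Node 3: (V_3 - V_2)/1200 + (V_3 - 0)/9.1 + (V_3 - V_5)/75000 = 0
  Node 5: (V_5 - V_1)/15000 + (V_5 - V_2)/5100 + (V_5 - V_3)/75000 + (V_5 - 0)/3.6 = 0
Collecting terms (coefficients in siemens):
  0.0384·V_1 - 0.03333·V_2 - 0.00006667·V_5 = 0.06
  0.03436·V_2 - 0.03333·V_1 - 0.0008333·V_3 - 0.0001961·V_5 = 0
  0.1107·V_3 - 0.0008333·V_2 - 0.00001333·V_5 = 0
  0.2781·V_5 - 0.00006667·V_1 - 0.0001961·V_2 - 0.00001333·V_3 = 0
Solving these 4 simultaneous equations (Gaussian elimination) gives:
  V_1 = 9.902 V, V_2 = 9.608 V, V_3 = 0.0723 V, V_5 = 0.009153 V
I_R2 = (V_1 - V_2)/R2 = (9.902 - 9.608)/30 = 0.009828 A
P_R2 = I_R2² × R2 = (0.009828)² × 30 = 0.002898 W

Final answer: 0.002898 W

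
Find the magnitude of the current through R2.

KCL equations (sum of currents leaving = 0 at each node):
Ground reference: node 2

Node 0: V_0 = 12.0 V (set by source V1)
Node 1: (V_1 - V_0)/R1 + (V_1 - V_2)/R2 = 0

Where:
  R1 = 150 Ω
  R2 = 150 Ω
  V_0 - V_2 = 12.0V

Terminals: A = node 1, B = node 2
Nodal analysis, taking node 2 as the 0 V reference.
Source V1 fixes V_0 = 12 V.
KCL at each unknown node (sum of currents leaving = 0; resistances in Ω):
  Node 1: (V_1 - 12)/150 + (V_1 - 0)/150 = 0
Collecting terms: 0.01333 × V_1 = 0.08  =>  V_1 = 6 V
I_R2 = (V_1 - V_2)/R2 = (6 - 0)/150 = 0.04 A
|I_R2| = 0.04 A

Final answer: |I_R2| = 0.04 A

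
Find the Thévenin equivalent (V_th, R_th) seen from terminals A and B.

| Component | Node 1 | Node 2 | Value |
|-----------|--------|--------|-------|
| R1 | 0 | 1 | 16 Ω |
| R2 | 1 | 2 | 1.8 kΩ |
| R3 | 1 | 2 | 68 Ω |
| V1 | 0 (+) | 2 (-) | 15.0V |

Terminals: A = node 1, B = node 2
Step 1 — V_th is the open-circuit voltage V_A - V_B (nothing connected across the terminals).
Nodal analysis, taking node 2 as the 0 V reference.
Source V1 fixes V_0 = 15 V.
KCL at each unknown node (sum of currents leaving = 0; resistances in Ω):
  Node 1: (V_1 - 15)/16 + (V_1 - 0)/1800 + (V_1 - 0)/68 = 0
Collecting terms: 0.07776 × V_1 = 0.9375  =>  V_1 = 12.06 V
V_th = V_1 - V_2 = 12.06 - 0 = 12.06 V
Step 2 — R_th: zero the source — replace V1 by a short circuit (node 2 merges into node 0) — and find the resistance seen between A (node 1) and B (node 0).
Reduce the network between node 1 (A) and node 0 (B) by series/parallel combination:
  Rp1 = R1 ‖ R2 ‖ R3 (parallel, all between nodes 0 and 1) = 1/(1/16 + 1/1800 + 1/68) = 12.86 Ω
R_th = 12.86 Ω

Final answer: V_th = 12.06 V, R_th = 12.86 Ω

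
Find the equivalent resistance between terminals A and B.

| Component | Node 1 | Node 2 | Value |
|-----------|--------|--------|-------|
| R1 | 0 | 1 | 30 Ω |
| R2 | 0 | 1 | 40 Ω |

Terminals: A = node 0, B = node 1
Reduce the network between node 0 (A) and node 1 (B) by series/parallel combination:
  Rp1 = R1 ‖ R2 (parallel, both between nodes 0 and 1) = 1/(1/30 + 1/40) = 17.14 Ω
R_eq = 17.14 Ω

Final answer: 17.14 Ω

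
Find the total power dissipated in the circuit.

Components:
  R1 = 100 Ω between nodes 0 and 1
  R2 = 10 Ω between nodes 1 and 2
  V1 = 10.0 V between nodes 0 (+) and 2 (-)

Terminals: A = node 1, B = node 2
Nodal analysis, taking node 2 as the 0 V reference.
Source V1 fixes V_0 = 10 V.
KCL at each unknown node (sum of currents leaving = 0; resistances in Ω):
  Node 1: (V_1 - 10)/100 + (V_1 - 0)/10 = 0
Collecting terms: 0.11 × V_1 = 0.1  =>  V_1 = 0.9091 V
Power in each resistor, P = (ΔV)²/R:
  P_R1 = (10 - 0.9091)²/100 = 0.8264 W
  P_R2 = (0.9091 - 0)²/10 = 0.08264 W
P_total = P_R1 + P_R2 = 0.9091 W

Final answer: 0.9091 W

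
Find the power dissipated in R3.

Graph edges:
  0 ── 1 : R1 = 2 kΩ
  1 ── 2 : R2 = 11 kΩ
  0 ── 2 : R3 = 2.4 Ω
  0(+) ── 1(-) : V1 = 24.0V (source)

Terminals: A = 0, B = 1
Nodal analysis, taking node 1 as the 0 V reference.
Source V1 fixes V_0 = 24 V.
KCL at each unknown node (sum of currents leaving = 0; resistances in Ω):
  Node 2: (V_2 - 0)/11000 + (V_2 - 24)/2.4 = 0
Collecting terms: 0.4168 × V_2 = 10  =>  V_2 = 23.99 V
I_R3 = (V_0 - V_2)/R3 = (24 - 23.99)/2.4 = 0.002181 A
P_R3 = I_R3² × R3 = (0.002181)² × 2.4 = 0.00001142 W

Final answer: 1.142e-05 W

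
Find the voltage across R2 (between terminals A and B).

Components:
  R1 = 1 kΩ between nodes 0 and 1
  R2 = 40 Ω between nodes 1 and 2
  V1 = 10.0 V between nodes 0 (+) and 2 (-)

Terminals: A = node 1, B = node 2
R1 and R2 are in series across V1 (node 0 → node 1 → node 2), and the output A–B is taken across R2, so this is a voltage divider.
Series current: I = V1/(R1 + R2) = 10/(1000 + 40) = 10/1040 = 0.009615 A
V_R2 = I × R2 = V1 × R2/(R1 + R2) = 10 × 40/1040 = 0.3846 V

Final answer: 0.3846 V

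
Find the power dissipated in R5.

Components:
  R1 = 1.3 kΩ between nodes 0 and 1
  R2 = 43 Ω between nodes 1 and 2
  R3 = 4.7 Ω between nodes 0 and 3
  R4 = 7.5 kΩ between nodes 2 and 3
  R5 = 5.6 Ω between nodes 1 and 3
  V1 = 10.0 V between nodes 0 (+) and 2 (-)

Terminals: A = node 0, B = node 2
Nodal analysis, taking node 2 as the 0 V reference.
Source V1 fixes V_0 = 10 V.
KCL at each unknown node (sum of currents leaving = 0; resistances in Ω):
  Node 1: (V_1 - 10)/1300 + (V_1 - 0)/43 + (V_1 - V_3)/5.6 = 0
  Node 3: (V_3 - 10)/4.7 + (V_3 - 0)/7500 + (V_3 - V_1)/5.6 = 0
Collecting terms (coefficients in siemens):
  0.2026·V_1 - 0.1786·V_3 = 0.007692
  0.3915·V_3 - 0.1786·V_1 = 2.128
Determinant D = (0.2026)(0.3915) - (-0.1786)(-0.1786) = 0.04742
V_1 = [(0.007692)(0.3915) - (-0.1786)(2.128)]/D = 8.075 V
V_3 = [(0.2026)(2.128) - (0.007692)(-0.1786)]/D = 9.119 V
I_R5 = (V_1 - V_3)/R5 = (8.075 - 9.119)/5.6 = -0.1863 A
P_R5 = I_R5² × R5 = (-0.1863)² × 5.6 = 0.1944 W

Final answer: 0.1944 W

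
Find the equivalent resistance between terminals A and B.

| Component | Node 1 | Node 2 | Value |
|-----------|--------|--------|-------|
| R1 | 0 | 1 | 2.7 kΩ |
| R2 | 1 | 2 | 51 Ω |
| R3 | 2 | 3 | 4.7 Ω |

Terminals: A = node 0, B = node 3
Reduce the network between node 0 (A) and node 3 (B) by series/parallel combination:
  Rs1 = R1 + R2 (series, joined only at node 1) = 2700 + 51 = 2751 Ω
  Rs2 = R3 + Rs1 (series, joined only at node 2) = 4.7 + 2751 = 2756 Ω
R_eq = 2.756 kΩ

Final answer: 2.756 kΩ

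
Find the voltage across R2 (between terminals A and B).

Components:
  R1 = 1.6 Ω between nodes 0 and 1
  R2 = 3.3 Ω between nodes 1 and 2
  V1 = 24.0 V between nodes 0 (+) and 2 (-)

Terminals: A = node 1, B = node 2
R1 and R2 are in series across V1 (node 0 → node 1 → node 2), and the output A–B is taken across R2, so this is a voltage divider.
Series current: I = V1/(R1 + R2) = 24/(1.6 + 3.3) = 24/4.9 = 4.898 A
V_R2 = I × R2 = V1 × R2/(R1 + R2) = 24 × 3.3/4.9 = 16.16 V

Final answer: 16.16 V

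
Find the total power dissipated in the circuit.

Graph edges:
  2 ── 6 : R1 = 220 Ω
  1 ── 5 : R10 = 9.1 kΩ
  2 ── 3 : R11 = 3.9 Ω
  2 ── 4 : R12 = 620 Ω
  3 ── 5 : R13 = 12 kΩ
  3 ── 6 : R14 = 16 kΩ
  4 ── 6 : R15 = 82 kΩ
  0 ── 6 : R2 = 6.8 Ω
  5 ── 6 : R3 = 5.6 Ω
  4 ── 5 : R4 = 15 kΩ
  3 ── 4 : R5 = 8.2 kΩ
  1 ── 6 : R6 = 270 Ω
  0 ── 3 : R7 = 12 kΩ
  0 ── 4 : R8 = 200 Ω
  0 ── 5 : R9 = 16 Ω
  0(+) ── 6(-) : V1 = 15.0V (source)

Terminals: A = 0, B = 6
Nodal analysis, taking node 6 as the 0 V reference.
Source V1 fixes V_0 = 15 V.
KCL at each unknown node (sum of currents leaving = 0; resistances in Ω):
  Node 1: (V_1 - 0)/270 + (V_1 - V_5)/9100 = 0
  Node 2: (V_2 - 0)/220 + (V_2 - V_3)/3.9 + (V_2 - V_4)/620 = 0
  Node 3: (V_3 - V_4)/8200 + (V_3 - 15)/12000 + (V_3 - V_2)/3.9 + (V_3 - V_5)/12000 + (V_3 - 0)/16000 = 0
  Node 4: (V_4 - V_5)/15000 + (V_4 - V_3)/8200 + (V_4 - 15)/200 + (V_4 - V_2)/620 + (V_4 - 0)/82000 = 0
  Node 5: (V_5 - 0)/5.6 + (V_5 - V_4)/15000 + (V_5 - 15)/16 + (V_5 - V_1)/9100 + (V_5 - V_3)/12000 = 0
Collecting terms (coefficients in siemens):
  0.003814·V_1 - 0.0001099·V_5 = 0
  0.2626·V_2 - 0.2564·V_3 - 0.001613·V_4 = 0
  0.2568·V_3 - 0.2564·V_2 - 0.000122·V_4 - 0.00008333·V_5 = 0.00125
  0.006814·V_4 - 0.001613·V_2 - 0.000122·V_3 - 0.00006667·V_5 = 0.075
  0.2413·V_5 - 0.0001099·V_1 - 0.00008333·V_3 - 0.00006667·V_4 = 0.9375
Solving these 5 simultaneous equations (Gaussian elimination) gives:
  V_1 = 0.1121 V, V_2 = 3.417 V, V_3 = 3.424 V, V_4 = 11.92 V
  V_5 = 3.889 V
Power in each resistor, P = (ΔV)²/R:
  P_R1 = (3.417 - 0)²/220 = 0.05307 W
  P_R2 = (15 - 0)²/6.8 = 33.09 W
  P_R3 = (3.889 - 0)²/5.6 = 2.701 W
  P_R4 = (11.92 - 3.889)²/15000 = 0.004295 W
  P_R5 = (3.424 - 11.92)²/8200 = 0.008793 W
  P_R6 = (0.1121 - 0)²/270 = 0.00004652 W
  P_R7 = (15 - 3.424)²/12000 = 0.01117 W
  P_R8 = (15 - 11.92)²/200 = 0.04757 W
  P_R9 = (15 - 3.889)²/16 = 7.716 W
  P_R10 = (0.1121 - 3.889)²/9100 = 0.001568 W
  P_R11 = (3.417 - 3.424)²/3.9 = 0.00001299 W
  P_R12 = (3.417 - 11.92)²/620 = 0.1165 W
  P_R13 = (3.424 - 3.889)²/12000 = 0.00001802 W
  P_R14 = (3.424 - 0)²/16000 = 0.0007328 W
  P_R15 = (11.92 - 0)²/82000 = 0.001731 W
P_total = P_R1 + P_R2 + P_R3 + P_R4 + P_R5 + P_R6 + P_R7 + P_R8 + P_R9 + P_R10 + P_R11 + P_R12 + P_R13 + P_R14 + P_R15 = 43.75 W

Final answer: 43.75 W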